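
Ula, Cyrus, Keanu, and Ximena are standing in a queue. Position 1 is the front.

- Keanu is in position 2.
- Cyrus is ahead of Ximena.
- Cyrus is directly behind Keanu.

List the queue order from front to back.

From clue 1: Keanu → position 2.
From clues 1–2: Cyrus is in {1,3}.
From clues 1–3: Ula → position 1, Cyrus → position 3, Ximena → position 4.

Ula, Keanu, Cyrus, Ximena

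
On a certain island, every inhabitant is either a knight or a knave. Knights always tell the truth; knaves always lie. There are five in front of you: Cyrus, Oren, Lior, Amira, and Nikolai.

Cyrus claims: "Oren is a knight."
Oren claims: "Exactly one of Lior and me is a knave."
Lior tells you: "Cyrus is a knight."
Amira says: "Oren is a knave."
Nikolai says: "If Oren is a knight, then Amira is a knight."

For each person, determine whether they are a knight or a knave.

Consider Cyrus. Suppose Cyrus is a knight.
Then no assignment of the remaining roles makes every statement match its speaker's type — contradiction.
So Cyrus is a knave.
With that fixed, Lior's statement is false, so Lior is a knave.
Consider Oren. Suppose Oren is a knight.
Then Cyrus's statement comes out true, contradicting Cyrus being a knave.
So Oren is a knave.
With that fixed, Amira's statement is true, so Amira is a knight.
With that fixed, Nikolai's statement is true, so Nikolai is a knight.

Cyrus: knave, Oren: knave, Lior: knave, Amira: knight, Nikolai: knight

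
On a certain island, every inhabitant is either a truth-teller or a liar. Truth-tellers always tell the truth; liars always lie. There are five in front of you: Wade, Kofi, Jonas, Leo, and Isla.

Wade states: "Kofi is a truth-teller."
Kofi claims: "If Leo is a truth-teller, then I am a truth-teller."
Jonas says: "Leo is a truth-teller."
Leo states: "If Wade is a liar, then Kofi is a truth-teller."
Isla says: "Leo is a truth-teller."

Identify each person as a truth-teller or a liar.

Wade: truth-teller, Kofi: truth-teller, Jonas: truth-teller, Leo: truth-teller, Isla: truth-teller

Consider Wade. Suppose Wade is a liar.
Then no assignment of the remaining roles makes every statement match its speaker's type — contradiction.
So Wade is a truth-teller.
With that fixed, Leo's statement is true, so Leo is a truth-teller.
With that fixed, Isla's statement is true, so Isla is a truth-teller.
With that fixed, Jonas's statement is true, so Jonas is a truth-teller.
Consider Kofi. Suppose Kofi is a liar.
Then Wade's statement comes out false, contradicting Wade being a truth-teller.
So Kofi is a truth-teller.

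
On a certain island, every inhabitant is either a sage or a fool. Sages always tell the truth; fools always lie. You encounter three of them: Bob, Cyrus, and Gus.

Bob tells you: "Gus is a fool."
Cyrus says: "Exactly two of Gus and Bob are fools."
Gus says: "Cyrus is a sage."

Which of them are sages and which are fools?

Bob: sage, Cyrus: fool, Gus: fool

Consider Bob. Suppose Bob is a fool.
Then no assignment of the remaining roles makes every statement match its speaker's type — contradiction.
So Bob is a sage.
With that fixed, Cyrus's statement is false, so Cyrus is a fool.
With that fixed, Gus's statement is false, so Gus is a fool.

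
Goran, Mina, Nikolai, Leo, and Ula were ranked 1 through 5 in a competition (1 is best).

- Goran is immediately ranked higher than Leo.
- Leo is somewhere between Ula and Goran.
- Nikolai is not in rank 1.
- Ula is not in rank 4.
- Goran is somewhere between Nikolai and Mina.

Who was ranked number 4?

With clues 1–2, Goran is ruled out for rank 4.
With clues 1–4, Ula is ruled out for rank 4.
With clues 1–5, Leo and Mina are ruled out for rank 4.
So rank 4 is Nikolai.

Nikolai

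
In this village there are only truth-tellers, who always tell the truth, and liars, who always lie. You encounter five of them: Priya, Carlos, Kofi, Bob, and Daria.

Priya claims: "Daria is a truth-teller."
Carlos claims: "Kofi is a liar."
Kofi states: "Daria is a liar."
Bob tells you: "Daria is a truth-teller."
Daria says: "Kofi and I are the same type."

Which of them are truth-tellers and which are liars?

Consider Priya. Suppose Priya is a truth-teller.
Then no assignment of the remaining roles makes every statement match its speaker's type — contradiction.
So Priya is a liar.
Consider Carlos. Suppose Carlos is a truth-teller.
Then no assignment of the remaining roles makes every statement match its speaker's type — contradiction.
So Carlos is a liar.
Consider Kofi. Suppose Kofi is a liar.
Then Carlos's statement comes out true, contradicting Carlos being a liar.
So Kofi is a truth-teller.
Consider Bob. Suppose Bob is a truth-teller.
Then no assignment of the remaining roles makes every statement match its speaker's type — contradiction.
So Bob is a liar.
Consider Daria. Suppose Daria is a truth-teller.
Then Priya's statement comes out true, contradicting Priya being a liar.
So Daria is a liar.

Priya: liar, Carlos: liar, Kofi: truth-teller, Bob: liar, Daria: liar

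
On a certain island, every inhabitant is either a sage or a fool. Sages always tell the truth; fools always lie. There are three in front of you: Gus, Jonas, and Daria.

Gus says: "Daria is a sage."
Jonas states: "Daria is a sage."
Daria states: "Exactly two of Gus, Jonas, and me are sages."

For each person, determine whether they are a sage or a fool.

Consider Gus. Suppose Gus is a sage.
Then no assignment of the remaining roles makes every statement match its speaker's type — contradiction.
So Gus is a fool.
Consider Jonas. Suppose Jonas is a sage.
Then no assignment of the remaining roles makes every statement match its speaker's type — contradiction.
So Jonas is a fool.
With that fixed, Daria's statement is false, so Daria is a fool.

Gus: fool, Jonas: fool, Daria: fool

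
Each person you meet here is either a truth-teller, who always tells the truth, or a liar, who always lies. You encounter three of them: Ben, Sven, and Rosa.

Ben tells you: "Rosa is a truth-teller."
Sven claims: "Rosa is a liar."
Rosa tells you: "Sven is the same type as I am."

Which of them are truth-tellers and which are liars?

Consider Ben. Suppose Ben is a truth-teller.
Then no assignment of the remaining roles makes every statement match its speaker's type — contradiction.
So Ben is a liar.
Consider Sven. Suppose Sven is a liar.
Then whichever role Rosa has, Rosa's statement has the wrong truth value — contradiction.
So Sven is a truth-teller.
Consider Rosa. Suppose Rosa is a truth-teller.
Then Ben's statement comes out true, contradicting Ben being a liar.
So Rosa is a liar.

Ben: liar, Sven: truth-teller, Rosa: liar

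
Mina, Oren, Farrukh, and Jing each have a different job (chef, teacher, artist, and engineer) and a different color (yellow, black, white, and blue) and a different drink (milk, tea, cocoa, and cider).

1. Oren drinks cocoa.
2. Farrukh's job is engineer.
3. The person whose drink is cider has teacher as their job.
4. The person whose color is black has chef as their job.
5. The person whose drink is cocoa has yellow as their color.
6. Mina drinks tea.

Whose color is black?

With clues 1–4, Farrukh is impossible for the one with color black.
With clues 1–5, Oren is impossible for the one with color black.
With clues 1–6, Jing is impossible for the one with color black.
That leaves Mina.

Mina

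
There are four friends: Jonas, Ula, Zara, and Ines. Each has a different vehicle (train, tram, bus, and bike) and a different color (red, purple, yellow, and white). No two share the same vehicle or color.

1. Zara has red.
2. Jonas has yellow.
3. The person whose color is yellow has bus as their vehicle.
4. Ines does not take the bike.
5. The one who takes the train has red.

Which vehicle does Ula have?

With clues 1–3, bus is impossible for Ula's vehicle.
With clues 1–5, train and tram are impossible for Ula's vehicle.
That leaves bike.

bike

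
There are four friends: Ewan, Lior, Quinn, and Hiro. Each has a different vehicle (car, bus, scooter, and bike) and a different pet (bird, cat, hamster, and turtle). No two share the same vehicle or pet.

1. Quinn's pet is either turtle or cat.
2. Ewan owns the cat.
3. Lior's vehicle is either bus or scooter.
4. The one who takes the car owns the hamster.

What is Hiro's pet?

hamster

With clues 1–2, cat and turtle are impossible for Hiro's pet.
With clues 1–4, bird is impossible for Hiro's pet.
That leaves hamster.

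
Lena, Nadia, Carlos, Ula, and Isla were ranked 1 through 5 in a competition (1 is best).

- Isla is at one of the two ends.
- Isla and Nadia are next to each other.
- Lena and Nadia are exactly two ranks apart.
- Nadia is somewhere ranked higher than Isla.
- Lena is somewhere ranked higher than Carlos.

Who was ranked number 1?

With clues 1–2, Nadia is ruled out for rank 1.
With clues 1–3, Lena is ruled out for rank 1.
With clues 1–4, Isla is ruled out for rank 1.
With clues 1–5, Carlos is ruled out for rank 1.
So rank 1 is Ula.

Ula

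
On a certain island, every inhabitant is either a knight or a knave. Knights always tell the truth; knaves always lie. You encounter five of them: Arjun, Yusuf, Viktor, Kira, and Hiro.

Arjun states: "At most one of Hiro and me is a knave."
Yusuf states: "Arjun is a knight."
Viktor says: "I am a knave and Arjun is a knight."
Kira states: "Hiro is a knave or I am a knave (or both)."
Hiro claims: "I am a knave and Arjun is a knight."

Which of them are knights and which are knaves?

Arjun: knave, Yusuf: knave, Viktor: knave, Kira: knight, Hiro: knave

Consider Arjun. Suppose Arjun is a knight.
Then whichever role Viktor has, Viktor's statement has the wrong truth value — contradiction.
So Arjun is a knave.
With that fixed, Yusuf's statement is false, so Yusuf is a knave.
With that fixed, Viktor's statement is false, so Viktor is a knave.
With that fixed, Hiro's statement is false, so Hiro is a knave.
With that fixed, Kira's statement is true, so Kira is a knight.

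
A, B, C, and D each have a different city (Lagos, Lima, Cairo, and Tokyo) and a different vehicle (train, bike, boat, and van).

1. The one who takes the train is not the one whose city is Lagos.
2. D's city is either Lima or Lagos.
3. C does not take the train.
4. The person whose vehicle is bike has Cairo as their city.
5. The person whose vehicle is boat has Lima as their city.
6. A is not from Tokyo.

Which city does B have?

Tokyo

With clues 1–6, Cairo, Lagos, and Lima are impossible for B's city.
That leaves Tokyo.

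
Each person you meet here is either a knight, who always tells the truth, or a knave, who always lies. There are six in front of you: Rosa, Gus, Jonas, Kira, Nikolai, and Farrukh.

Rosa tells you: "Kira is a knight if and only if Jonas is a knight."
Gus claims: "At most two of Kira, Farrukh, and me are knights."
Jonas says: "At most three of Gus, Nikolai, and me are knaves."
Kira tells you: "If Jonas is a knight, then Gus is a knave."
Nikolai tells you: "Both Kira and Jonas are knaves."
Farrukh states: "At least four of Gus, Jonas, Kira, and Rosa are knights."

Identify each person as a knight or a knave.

Rosa: knave, Gus: knight, Jonas: knight, Kira: knave, Nikolai: knave, Farrukh: knave

Regardless of anyone's role, Jonas's statement is true, so Jonas is a knight.
With that fixed, Nikolai's statement is false, so Nikolai is a knave.
Consider Rosa. Suppose Rosa is a knight.
Then no assignment of the remaining roles makes every statement match its speaker's type — contradiction.
So Rosa is a knave.
With that fixed, Farrukh's statement is false, so Farrukh is a knave.
With that fixed, Gus's statement is true, so Gus is a knight.
With that fixed, Kira's statement is false, so Kira is a knave.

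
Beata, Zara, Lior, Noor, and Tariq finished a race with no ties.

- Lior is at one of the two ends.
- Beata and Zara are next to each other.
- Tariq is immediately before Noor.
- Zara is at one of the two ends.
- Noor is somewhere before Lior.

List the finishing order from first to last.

From clue 1: Lior is in {1,5}.
From clues 1–4: Beata is in {2,4}.
From clues 1–5: Zara → place 1, Beata → place 2, Tariq → place 3, Noor → place 4, Lior → place 5.

Zara, Beata, Tariq, Noor, Lior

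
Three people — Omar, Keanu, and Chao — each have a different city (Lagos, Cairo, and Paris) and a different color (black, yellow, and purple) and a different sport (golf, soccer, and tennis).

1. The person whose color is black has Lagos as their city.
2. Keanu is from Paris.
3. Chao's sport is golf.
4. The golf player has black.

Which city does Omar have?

Cairo

With clues 1–2, Paris is impossible for Omar's city.
With clues 1–4, Lagos is impossible for Omar's city.
That leaves Cairo.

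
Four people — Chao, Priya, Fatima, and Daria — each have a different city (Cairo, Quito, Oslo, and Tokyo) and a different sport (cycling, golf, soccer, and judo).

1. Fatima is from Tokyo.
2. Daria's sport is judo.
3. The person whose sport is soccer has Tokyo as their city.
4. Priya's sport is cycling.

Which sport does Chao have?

golf

With clues 1–2, judo is impossible for Chao's sport.
With clues 1–3, soccer is impossible for Chao's sport.
With clues 1–4, cycling is impossible for Chao's sport.
That leaves golf.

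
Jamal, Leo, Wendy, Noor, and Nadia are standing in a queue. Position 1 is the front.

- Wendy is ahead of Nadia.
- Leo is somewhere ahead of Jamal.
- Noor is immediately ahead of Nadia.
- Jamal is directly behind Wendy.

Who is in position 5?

With clue 1, Wendy is ruled out for position 5.
With clues 1–2, Leo is ruled out for position 5.
With clues 1–3, Noor is ruled out for position 5.
With clues 1–4, Jamal is ruled out for position 5.
So position 5 is Nadia.

Nadia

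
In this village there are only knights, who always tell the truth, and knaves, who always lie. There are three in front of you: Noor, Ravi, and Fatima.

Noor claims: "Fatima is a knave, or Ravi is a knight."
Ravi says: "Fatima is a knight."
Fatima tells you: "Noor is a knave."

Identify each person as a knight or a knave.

Consider Noor. Suppose Noor is a knave.
Then no assignment of the remaining roles makes every statement match its speaker's type — contradiction.
So Noor is a knight.
With that fixed, Fatima's statement is false, so Fatima is a knave.
With that fixed, Ravi's statement is false, so Ravi is a knave.

Noor: knight, Ravi: knave, Fatima: knave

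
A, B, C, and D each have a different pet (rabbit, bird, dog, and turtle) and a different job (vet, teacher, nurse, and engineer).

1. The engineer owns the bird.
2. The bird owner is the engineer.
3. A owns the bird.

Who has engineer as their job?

With clues 1–3, B, C, and D are impossible for the one with job engineer.
That leaves A.

A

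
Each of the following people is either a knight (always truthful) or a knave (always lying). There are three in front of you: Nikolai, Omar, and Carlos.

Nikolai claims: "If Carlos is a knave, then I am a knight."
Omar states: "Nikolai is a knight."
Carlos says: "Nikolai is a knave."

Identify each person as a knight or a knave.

Consider Nikolai. Suppose Nikolai is a knave.
Then no assignment of the remaining roles makes every statement match its speaker's type — contradiction.
So Nikolai is a knight.
With that fixed, Omar's statement is true, so Omar is a knight.
With that fixed, Carlos's statement is false, so Carlos is a knave.

Nikolai: knight, Omar: knight, Carlos: knave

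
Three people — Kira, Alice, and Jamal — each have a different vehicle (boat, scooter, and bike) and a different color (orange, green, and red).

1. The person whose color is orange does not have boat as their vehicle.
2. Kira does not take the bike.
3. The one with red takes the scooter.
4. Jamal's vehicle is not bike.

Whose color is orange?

Alice

With clues 1–3, Kira is impossible for the one with color orange.
With clues 1–4, Jamal is impossible for the one with color orange.
That leaves Alice.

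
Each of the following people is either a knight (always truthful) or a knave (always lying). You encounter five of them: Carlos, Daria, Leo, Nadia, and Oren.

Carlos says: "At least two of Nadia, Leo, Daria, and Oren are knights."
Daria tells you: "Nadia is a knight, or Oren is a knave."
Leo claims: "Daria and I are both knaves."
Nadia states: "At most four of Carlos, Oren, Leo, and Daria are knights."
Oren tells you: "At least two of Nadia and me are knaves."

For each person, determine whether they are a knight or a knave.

Carlos: knight, Daria: knight, Leo: knave, Nadia: knight, Oren: knave

Regardless of anyone's role, Nadia's statement is true, so Nadia is a knight.
With that fixed, Oren's statement is false, so Oren is a knave.
With that fixed, Daria's statement is true, so Daria is a knight.
With that fixed, Leo's statement is false, so Leo is a knave.
With that fixed, Carlos's statement is true, so Carlos is a knight.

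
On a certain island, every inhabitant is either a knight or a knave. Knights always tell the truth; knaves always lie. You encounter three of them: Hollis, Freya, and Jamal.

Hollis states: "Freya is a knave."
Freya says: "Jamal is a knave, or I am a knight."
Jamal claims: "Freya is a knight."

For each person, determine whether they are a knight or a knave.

Hollis: knave, Freya: knight, Jamal: knight

Consider Hollis. Suppose Hollis is a knight.
Then no assignment of the remaining roles makes every statement match its speaker's type — contradiction.
So Hollis is a knave.
Consider Freya. Suppose Freya is a knave.
Then Hollis's statement comes out true, contradicting Hollis being a knave.
So Freya is a knight.
With that fixed, Jamal's statement is true, so Jamal is a knight.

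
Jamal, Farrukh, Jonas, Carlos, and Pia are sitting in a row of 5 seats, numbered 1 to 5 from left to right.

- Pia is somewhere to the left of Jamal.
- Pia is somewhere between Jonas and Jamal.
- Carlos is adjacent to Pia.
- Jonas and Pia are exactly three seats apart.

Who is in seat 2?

Farrukh

With clues 1–2, Jamal is ruled out for seat 2.
With clues 1–4, Carlos, Jonas, and Pia are ruled out for seat 2.
So seat 2 is Farrukh.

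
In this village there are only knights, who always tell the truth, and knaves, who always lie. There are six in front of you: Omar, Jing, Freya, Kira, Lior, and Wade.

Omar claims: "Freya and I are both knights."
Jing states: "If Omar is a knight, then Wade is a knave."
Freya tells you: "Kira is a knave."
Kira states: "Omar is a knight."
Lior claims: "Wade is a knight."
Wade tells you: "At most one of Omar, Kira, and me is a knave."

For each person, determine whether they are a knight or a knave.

Consider Omar. Suppose Omar is a knight.
Then no assignment of the remaining roles makes every statement match its speaker's type — contradiction.
So Omar is a knave.
With that fixed, Jing's statement is true, so Jing is a knight.
With that fixed, Kira's statement is false, so Kira is a knave.
With that fixed, Wade's statement is false, so Wade is a knave.
With that fixed, Freya's statement is true, so Freya is a knight.
With that fixed, Lior's statement is false, so Lior is a knave.

Omar: knave, Jing: knight, Freya: knight, Kira: knave, Lior: knave, Wade: knave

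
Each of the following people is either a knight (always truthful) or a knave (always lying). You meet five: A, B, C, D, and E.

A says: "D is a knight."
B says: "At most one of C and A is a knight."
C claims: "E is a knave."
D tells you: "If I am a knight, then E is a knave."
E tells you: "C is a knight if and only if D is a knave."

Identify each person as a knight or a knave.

A: knight, B: knave, C: knight, D: knight, E: knave

Consider A. Suppose A is a knave.
Then no assignment of the remaining roles makes every statement match its speaker's type — contradiction.
So A is a knight.
Consider B. Suppose B is a knight.
Then no assignment of the remaining roles makes every statement match its speaker's type — contradiction.
So B is a knave.
Consider C. Suppose C is a knave.
Then B's statement comes out true, contradicting B being a knave.
So C is a knight.
Consider D. Suppose D is a knave.
Then A's statement comes out false, contradicting A being a knight.
So D is a knight.
With that fixed, E's statement is false, so E is a knave.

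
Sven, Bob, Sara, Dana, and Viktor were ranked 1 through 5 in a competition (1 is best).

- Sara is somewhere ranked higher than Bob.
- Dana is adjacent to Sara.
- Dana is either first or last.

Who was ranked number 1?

With clue 1, Bob is ruled out for rank 1.
With clues 1–3, Sara, Sven, and Viktor are ruled out for rank 1.
So rank 1 is Dana.

Dana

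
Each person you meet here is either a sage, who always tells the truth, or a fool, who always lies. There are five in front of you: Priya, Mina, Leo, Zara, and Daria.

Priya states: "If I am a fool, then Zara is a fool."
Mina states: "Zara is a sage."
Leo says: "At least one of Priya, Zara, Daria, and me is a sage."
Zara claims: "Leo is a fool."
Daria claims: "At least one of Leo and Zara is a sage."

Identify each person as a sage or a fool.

Consider Priya. Suppose Priya is a fool.
Then no assignment of the remaining roles makes every statement match its speaker's type — contradiction.
So Priya is a sage.
With that fixed, Leo's statement is true, so Leo is a sage.
With that fixed, Zara's statement is false, so Zara is a fool.
With that fixed, Daria's statement is true, so Daria is a sage.
With that fixed, Mina's statement is false, so Mina is a fool.

Priya: sage, Mina: fool, Leo: sage, Zara: fool, Daria: sage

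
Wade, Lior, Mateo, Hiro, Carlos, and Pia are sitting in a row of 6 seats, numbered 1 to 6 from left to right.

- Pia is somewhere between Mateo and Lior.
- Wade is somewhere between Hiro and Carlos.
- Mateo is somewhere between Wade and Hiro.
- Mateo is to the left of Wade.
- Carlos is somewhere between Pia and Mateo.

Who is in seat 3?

Wade

With clues 1–4, Carlos, Lior, and Mateo are ruled out for seat 3.
With clues 1–5, Hiro and Pia are ruled out for seat 3.
So seat 3 is Wade.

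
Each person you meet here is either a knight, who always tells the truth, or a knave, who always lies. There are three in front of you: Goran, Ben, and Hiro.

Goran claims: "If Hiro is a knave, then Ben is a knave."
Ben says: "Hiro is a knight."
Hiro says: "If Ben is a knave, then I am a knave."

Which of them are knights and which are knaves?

Goran: knight, Ben: knight, Hiro: knight

Consider Goran. Suppose Goran is a knave.
Then no assignment of the remaining roles makes every statement match its speaker's type — contradiction.
So Goran is a knight.
Consider Ben. Suppose Ben is a knave.
Then whichever role Hiro has, Hiro's statement has the wrong truth value — contradiction.
So Ben is a knight.
With that fixed, Hiro's statement is true, so Hiro is a knight.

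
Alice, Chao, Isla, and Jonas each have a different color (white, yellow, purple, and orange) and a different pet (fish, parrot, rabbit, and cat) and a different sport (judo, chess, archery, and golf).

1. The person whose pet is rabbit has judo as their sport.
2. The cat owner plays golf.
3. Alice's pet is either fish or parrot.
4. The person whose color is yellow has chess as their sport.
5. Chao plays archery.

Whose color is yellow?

Alice

With clues 1–5, Chao, Isla, and Jonas are impossible for the one with color yellow.
That leaves Alice.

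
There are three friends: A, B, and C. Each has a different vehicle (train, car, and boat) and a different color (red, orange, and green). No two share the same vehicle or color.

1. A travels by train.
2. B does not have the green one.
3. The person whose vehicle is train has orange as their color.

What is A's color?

With clues 1–3, green and red are impossible for A's color.
That leaves orange.

orange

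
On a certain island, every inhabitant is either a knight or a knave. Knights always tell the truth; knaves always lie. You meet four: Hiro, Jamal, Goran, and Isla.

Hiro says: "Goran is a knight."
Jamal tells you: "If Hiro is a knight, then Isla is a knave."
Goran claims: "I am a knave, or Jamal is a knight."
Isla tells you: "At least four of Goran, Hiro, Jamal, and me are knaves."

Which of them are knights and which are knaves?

Hiro: knight, Jamal: knight, Goran: knight, Isla: knave

Consider Hiro. Suppose Hiro is a knave.
Then no assignment of the remaining roles makes every statement match its speaker's type — contradiction.
So Hiro is a knight.
With that fixed, Isla's statement is false, so Isla is a knave.
With that fixed, Jamal's statement is true, so Jamal is a knight.
With that fixed, Goran's statement is true, so Goran is a knight.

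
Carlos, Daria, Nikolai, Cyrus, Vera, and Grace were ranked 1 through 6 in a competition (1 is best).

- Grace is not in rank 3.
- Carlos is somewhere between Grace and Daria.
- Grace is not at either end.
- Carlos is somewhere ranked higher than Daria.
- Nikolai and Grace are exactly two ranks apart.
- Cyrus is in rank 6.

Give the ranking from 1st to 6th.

From clue 1: Grace is in {1,2,4,5,6}.
From clues 1–2: Carlos is in {2,3,4,5}.
From clues 1–3: Grace is in {2,4,5}.
From clues 1–4: Grace is in {2,4}.
From clues 1–5: Carlos is in {3,5}.
From clues 1–6: Vera → rank 1, Grace → rank 2, Carlos → rank 3, Nikolai → rank 4, Daria → rank 5, Cyrus → rank 6.

Vera, Grace, Carlos, Nikolai, Daria, Cyrus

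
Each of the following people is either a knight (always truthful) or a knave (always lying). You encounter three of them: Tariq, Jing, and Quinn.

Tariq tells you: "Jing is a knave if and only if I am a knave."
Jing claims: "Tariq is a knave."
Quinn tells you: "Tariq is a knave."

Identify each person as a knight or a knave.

Tariq: knave, Jing: knight, Quinn: knight

Consider Tariq. Suppose Tariq is a knight.
Then no assignment of the remaining roles makes every statement match its speaker's type — contradiction.
So Tariq is a knave.
With that fixed, Jing's statement is true, so Jing is a knight.
With that fixed, Quinn's statement is true, so Quinn is a knight.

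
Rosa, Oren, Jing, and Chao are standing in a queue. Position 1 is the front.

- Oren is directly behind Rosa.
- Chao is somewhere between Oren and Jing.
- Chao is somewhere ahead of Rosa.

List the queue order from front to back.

From clue 1: Rosa is in {1,2,3}.
From clues 1–2: Rosa is in {1,3}.
From clues 1–3: Jing → position 1, Chao → position 2, Rosa → position 3, Oren → position 4.

Jing, Chao, Rosa, Oren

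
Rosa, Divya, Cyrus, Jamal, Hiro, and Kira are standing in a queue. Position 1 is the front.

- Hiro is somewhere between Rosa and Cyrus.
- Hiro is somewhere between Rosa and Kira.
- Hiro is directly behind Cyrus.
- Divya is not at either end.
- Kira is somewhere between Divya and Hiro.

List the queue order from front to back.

Jamal, Divya, Kira, Cyrus, Hiro, Rosa

From clue 1: Hiro is in {2,3,4,5}.
From clues 1–3: Rosa is in {4,5,6}.
From clues 1–5: Jamal → position 1, Divya → position 2, Kira → position 3, Cyrus → position 4, Hiro → position 5, Rosa → position 6.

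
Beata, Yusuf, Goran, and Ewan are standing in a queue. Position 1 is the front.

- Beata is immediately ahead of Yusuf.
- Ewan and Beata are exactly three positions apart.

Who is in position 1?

With clue 1, Yusuf is ruled out for position 1.
With clues 1–2, Ewan and Goran are ruled out for position 1.
So position 1 is Beata.

Beata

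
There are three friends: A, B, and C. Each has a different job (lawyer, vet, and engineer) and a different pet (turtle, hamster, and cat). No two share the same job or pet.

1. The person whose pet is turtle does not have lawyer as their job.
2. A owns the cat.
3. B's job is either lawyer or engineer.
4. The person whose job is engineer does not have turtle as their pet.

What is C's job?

With clues 1–4, engineer and lawyer are impossible for C's job.
That leaves vet.

vet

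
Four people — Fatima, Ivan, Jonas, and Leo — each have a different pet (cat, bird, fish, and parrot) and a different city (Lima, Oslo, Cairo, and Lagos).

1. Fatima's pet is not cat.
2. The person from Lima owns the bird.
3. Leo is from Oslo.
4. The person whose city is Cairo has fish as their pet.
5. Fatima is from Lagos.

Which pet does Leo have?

cat

With clues 1–3, bird is impossible for Leo's pet.
With clues 1–4, fish is impossible for Leo's pet.
With clues 1–5, parrot is impossible for Leo's pet.
That leaves cat.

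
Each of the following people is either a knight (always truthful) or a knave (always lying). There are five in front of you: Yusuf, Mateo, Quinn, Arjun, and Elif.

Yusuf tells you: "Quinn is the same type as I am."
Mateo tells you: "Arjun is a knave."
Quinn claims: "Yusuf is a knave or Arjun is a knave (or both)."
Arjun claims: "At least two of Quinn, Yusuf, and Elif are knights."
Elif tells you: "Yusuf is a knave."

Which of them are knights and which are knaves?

Consider Yusuf. Suppose Yusuf is a knight.
Then no assignment of the remaining roles makes every statement match its speaker's type — contradiction.
So Yusuf is a knave.
With that fixed, Quinn's statement is true, so Quinn is a knight.
With that fixed, Elif's statement is true, so Elif is a knight.
With that fixed, Arjun's statement is true, so Arjun is a knight.
With that fixed, Mateo's statement is false, so Mateo is a knave.

Yusuf: knave, Mateo: knave, Quinn: knight, Arjun: knight, Elif: knight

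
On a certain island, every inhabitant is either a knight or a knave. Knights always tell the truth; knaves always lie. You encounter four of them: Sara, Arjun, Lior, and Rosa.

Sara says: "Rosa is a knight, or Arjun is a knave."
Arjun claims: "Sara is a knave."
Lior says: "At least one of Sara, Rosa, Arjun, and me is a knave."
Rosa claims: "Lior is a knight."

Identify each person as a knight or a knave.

Sara: knight, Arjun: knave, Lior: knight, Rosa: knight

Consider Sara. Suppose Sara is a knave.
Then no assignment of the remaining roles makes every statement match its speaker's type — contradiction.
So Sara is a knight.
With that fixed, Arjun's statement is false, so Arjun is a knave.
With that fixed, Lior's statement is true, so Lior is a knight.
With that fixed, Rosa's statement is true, so Rosa is a knight.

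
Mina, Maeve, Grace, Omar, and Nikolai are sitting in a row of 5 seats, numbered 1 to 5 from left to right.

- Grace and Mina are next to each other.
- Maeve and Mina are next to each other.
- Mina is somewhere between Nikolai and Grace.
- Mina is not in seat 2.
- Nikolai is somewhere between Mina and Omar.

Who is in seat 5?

Grace

With clues 1–2, Mina is ruled out for seat 5.
With clues 1–3, Maeve is ruled out for seat 5.
With clues 1–5, Nikolai and Omar are ruled out for seat 5.
So seat 5 is Grace.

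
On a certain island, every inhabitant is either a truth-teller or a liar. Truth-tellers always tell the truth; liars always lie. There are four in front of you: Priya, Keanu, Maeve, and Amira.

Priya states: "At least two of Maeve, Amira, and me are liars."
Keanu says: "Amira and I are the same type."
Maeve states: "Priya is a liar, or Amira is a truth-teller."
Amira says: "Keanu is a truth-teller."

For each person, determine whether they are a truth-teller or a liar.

Priya: liar, Keanu: truth-teller, Maeve: truth-teller, Amira: truth-teller

Consider Priya. Suppose Priya is a truth-teller.
Then no assignment of the remaining roles makes every statement match its speaker's type — contradiction.
So Priya is a liar.
With that fixed, Maeve's statement is true, so Maeve is a truth-teller.
Consider Keanu. Suppose Keanu is a liar.
Then no assignment of the remaining roles makes every statement match its speaker's type — contradiction.
So Keanu is a truth-teller.
With that fixed, Amira's statement is true, so Amira is a truth-teller.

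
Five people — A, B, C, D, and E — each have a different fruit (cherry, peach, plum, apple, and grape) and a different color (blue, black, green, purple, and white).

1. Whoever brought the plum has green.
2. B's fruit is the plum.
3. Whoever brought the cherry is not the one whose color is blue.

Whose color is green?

With clues 1–2, A, C, D, and E are impossible for the one with color green.
That leaves B.

B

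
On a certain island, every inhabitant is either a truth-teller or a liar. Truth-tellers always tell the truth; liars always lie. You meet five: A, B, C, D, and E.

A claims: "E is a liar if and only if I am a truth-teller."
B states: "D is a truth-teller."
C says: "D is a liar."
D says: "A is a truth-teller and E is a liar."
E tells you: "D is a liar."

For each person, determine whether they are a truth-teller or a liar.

Consider A. Suppose A is a liar.
Then no assignment of the remaining roles makes every statement match its speaker's type — contradiction.
So A is a truth-teller.
Consider B. Suppose B is a liar.
Then no assignment of the remaining roles makes every statement match its speaker's type — contradiction.
So B is a truth-teller.
Consider C. Suppose C is a truth-teller.
Then no assignment of the remaining roles makes every statement match its speaker's type — contradiction.
So C is a liar.
Consider D. Suppose D is a liar.
Then B's statement comes out false, contradicting B being a truth-teller.
So D is a truth-teller.
With that fixed, E's statement is false, so E is a liar.

A: truth-teller, B: truth-teller, C: liar, D: truth-teller, E: liar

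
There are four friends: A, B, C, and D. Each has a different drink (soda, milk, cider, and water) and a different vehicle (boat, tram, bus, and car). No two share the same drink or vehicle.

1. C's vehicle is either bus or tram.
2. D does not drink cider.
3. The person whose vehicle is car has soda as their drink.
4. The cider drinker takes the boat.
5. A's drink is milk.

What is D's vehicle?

With clues 1–4, boat is impossible for D's vehicle.
With clues 1–5, bus and tram are impossible for D's vehicle.
That leaves car.

car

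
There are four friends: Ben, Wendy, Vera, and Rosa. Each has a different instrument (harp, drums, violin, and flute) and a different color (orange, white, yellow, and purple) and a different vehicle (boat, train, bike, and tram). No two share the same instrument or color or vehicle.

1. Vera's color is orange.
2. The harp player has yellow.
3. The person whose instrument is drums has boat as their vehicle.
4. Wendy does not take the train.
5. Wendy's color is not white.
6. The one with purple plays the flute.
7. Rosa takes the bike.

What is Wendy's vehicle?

tram

With clues 1–4, train is impossible for Wendy's vehicle.
With clues 1–6, boat is impossible for Wendy's vehicle.
With clues 1–7, bike is impossible for Wendy's vehicle.
That leaves tram.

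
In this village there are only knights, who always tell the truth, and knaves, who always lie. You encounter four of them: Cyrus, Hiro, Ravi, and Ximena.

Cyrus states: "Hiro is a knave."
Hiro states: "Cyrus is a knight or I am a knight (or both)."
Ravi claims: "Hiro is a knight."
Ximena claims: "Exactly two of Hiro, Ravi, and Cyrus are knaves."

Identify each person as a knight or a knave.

Cyrus: knave, Hiro: knight, Ravi: knight, Ximena: knave

Consider Cyrus. Suppose Cyrus is a knight.
Then no assignment of the remaining roles makes every statement match its speaker's type — contradiction.
So Cyrus is a knave.
Consider Hiro. Suppose Hiro is a knave.
Then Cyrus's statement comes out true, contradicting Cyrus being a knave.
So Hiro is a knight.
With that fixed, Ravi's statement is true, so Ravi is a knight.
With that fixed, Ximena's statement is false, so Ximena is a knave.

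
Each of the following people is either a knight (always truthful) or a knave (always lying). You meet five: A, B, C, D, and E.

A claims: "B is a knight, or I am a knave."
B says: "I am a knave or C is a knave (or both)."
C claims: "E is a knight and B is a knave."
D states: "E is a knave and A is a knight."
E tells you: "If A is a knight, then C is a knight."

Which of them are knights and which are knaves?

Consider A. Suppose A is a knave.
Then A's own statement would have to be false, but it can't be — contradiction.
So A is a knight.
Consider B. Suppose B is a knave.
Then A's statement comes out false, contradicting A being a knight.
So B is a knight.
With that fixed, C's statement is false, so C is a knave.
With that fixed, E's statement is false, so E is a knave.
With that fixed, D's statement is true, so D is a knight.

A: knight, B: knight, C: knave, D: knight, E: knave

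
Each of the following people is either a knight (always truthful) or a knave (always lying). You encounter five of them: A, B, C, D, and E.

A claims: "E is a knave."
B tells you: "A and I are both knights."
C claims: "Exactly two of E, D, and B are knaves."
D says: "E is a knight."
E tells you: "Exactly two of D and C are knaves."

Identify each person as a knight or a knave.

Consider A. Suppose A is a knave.
Then no assignment of the remaining roles makes every statement match its speaker's type — contradiction.
So A is a knight.
Consider B. Suppose B is a knave.
Then no assignment of the remaining roles makes every statement match its speaker's type — contradiction.
So B is a knight.
Consider C. Suppose C is a knave.
Then no assignment of the remaining roles makes every statement match its speaker's type — contradiction.
So C is a knight.
With that fixed, E's statement is false, so E is a knave.
With that fixed, D's statement is false, so D is a knave.

A: knight, B: knight, C: knight, D: knave, E: knave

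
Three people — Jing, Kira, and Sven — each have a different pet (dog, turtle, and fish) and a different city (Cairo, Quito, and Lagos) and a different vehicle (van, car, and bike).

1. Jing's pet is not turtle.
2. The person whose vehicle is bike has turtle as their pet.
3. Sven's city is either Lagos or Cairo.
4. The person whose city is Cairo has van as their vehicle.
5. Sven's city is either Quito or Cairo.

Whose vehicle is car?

With clues 1–5, Kira and Sven are impossible for the one with vehicle car.
That leaves Jing.

Jing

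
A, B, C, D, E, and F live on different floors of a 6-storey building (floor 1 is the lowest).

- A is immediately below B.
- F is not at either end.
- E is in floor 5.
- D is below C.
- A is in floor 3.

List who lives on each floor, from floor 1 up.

D, F, A, B, E, C

From clue 1: A is in {1,2,3,4,5}.
From clues 1–2: F is in {2,3,4,5}.
From clues 1–3: E → floor 5.
From clues 1–4: C → floor 6.
From clues 1–5: D → floor 1, F → floor 2, A → floor 3, B → floor 4.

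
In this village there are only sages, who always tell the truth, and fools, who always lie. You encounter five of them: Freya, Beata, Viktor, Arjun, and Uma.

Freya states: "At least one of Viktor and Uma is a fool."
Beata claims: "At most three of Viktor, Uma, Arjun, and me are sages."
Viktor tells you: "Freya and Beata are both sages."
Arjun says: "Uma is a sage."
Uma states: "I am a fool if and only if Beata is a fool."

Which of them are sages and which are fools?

Freya: sage, Beata: sage, Viktor: sage, Arjun: fool, Uma: fool

Consider Freya. Suppose Freya is a fool.
Then no assignment of the remaining roles makes every statement match its speaker's type — contradiction.
So Freya is a sage.
Consider Beata. Suppose Beata is a fool.
Then Beata's own statement would have to be false, but it can't be — contradiction.
So Beata is a sage.
With that fixed, Viktor's statement is true, so Viktor is a sage.
Consider Arjun. Suppose Arjun is a sage.
Then no assignment of the remaining roles makes every statement match its speaker's type — contradiction.
So Arjun is a fool.
Consider Uma. Suppose Uma is a sage.
Then Freya's statement comes out false, contradicting Freya being a sage.
So Uma is a fool.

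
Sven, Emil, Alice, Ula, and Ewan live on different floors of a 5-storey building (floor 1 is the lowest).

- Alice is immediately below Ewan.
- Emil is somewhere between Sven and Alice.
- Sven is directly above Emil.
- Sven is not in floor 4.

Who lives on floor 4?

Emil

With clues 1–3, Alice, Ewan, and Ula are ruled out for floor 4.
With clues 1–4, Sven is ruled out for floor 4.
So floor 4 is Emil.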